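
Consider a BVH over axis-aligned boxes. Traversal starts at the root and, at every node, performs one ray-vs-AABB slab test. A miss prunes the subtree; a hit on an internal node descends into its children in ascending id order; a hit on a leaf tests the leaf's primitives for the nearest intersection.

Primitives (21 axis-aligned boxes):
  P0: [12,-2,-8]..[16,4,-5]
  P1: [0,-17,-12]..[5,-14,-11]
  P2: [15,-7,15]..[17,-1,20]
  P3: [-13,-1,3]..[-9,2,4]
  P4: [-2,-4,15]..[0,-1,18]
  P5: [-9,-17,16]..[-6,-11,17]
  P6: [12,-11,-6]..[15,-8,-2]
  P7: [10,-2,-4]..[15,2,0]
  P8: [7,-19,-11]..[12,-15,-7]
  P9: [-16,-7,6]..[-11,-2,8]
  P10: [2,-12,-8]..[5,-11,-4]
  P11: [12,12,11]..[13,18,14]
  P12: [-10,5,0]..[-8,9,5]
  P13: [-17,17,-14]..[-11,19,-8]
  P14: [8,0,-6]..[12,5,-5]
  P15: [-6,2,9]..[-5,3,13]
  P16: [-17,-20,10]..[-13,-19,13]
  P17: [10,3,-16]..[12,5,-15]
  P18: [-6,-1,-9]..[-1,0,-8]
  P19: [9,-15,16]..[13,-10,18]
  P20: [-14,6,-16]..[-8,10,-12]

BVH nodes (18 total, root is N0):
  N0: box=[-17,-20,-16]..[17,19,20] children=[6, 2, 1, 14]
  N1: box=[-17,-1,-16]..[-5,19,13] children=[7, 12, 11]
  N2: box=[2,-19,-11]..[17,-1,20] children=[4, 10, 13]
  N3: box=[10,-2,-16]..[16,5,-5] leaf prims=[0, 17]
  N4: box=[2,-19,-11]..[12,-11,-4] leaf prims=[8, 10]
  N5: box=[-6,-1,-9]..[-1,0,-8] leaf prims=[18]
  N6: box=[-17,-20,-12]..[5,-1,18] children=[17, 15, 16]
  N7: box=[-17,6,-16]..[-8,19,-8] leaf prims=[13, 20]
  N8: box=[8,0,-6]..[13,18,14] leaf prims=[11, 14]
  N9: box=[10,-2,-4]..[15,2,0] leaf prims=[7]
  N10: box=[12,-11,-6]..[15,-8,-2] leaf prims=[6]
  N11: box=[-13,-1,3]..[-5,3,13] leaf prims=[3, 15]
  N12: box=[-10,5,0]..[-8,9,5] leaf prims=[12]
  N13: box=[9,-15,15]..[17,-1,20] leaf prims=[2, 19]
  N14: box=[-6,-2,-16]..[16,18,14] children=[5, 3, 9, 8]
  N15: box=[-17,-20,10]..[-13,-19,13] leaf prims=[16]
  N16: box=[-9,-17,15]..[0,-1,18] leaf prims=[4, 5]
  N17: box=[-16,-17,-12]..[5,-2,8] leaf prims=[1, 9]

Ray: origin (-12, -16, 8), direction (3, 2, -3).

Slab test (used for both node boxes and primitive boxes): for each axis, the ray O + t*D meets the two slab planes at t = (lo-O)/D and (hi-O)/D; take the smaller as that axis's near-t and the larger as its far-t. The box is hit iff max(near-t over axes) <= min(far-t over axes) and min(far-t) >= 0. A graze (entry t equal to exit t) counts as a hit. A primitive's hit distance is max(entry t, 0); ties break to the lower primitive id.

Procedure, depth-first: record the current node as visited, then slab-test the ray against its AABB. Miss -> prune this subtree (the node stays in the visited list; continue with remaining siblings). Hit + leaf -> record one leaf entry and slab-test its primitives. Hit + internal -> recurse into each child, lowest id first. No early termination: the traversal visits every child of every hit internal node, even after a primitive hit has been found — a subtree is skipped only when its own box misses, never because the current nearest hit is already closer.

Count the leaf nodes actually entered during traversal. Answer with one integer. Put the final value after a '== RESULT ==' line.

Walk:
N0 x:[-5/3,29/3] y:[-2,35/2] z:[-4,8] -> hit [-5/3,8], descend [1, 2, 6, 14]
  N1 x:[-5/3,7/3] y:[15/2,35/2] z:[-5/3,8] -> miss, prune
  N2 x:[14/3,29/3] y:[-3/2,15/2] z:[-4,19/3] -> hit [14/3,19/3], descend [4, 10, 13]
    N4 x:[14/3,8] y:[-3/2,5/2] z:[4,19/3] -> miss, prune
    N10 x:[8,9] y:[5/2,4] z:[10/3,14/3] -> miss, prune
    N13 x:[7,29/3] y:[1/2,15/2] z:[-4,-7/3] -> miss, prune
  N6 x:[-5/3,17/3] y:[-2,15/2] z:[-10/3,20/3] -> hit [-5/3,17/3], descend [15, 16, 17]
    N15 x:[-5/3,-1/3] y:[-2,-3/2] z:[-5/3,-2/3] -> miss, prune
    N16 x:[1,4] y:[-1/2,15/2] z:[-10/3,-7/3] -> miss, prune
    N17 x:[-4/3,17/3] y:[-1/2,7] z:[0,20/3] -> hit [0,17/3] leaf, test {P1(miss), P9(miss)}
  N14 x:[2,28/3] y:[7,17] z:[-2,8] -> hit [7,8], descend [3, 5, 8, 9]
    N3 x:[22/3,28/3] y:[7,21/2] z:[13/3,8] -> hit [22/3,8] leaf, test {P0(miss), P17(miss)}
    N5 x:[2,11/3] y:[15/2,8] z:[16/3,17/3] -> miss, prune
    N8 x:[20/3,25/3] y:[8,17] z:[-2,14/3] -> miss, prune
    N9 x:[22/3,9] y:[7,9] z:[8/3,4] -> miss, prune

Summary -> nodes [0, 1, 2, 4, 10, 13, 6, 15, 16, 17, 14, 3, 5, 8, 9]; box-tests=15; leaf-entries=2; first=miss

== RESULT ==
2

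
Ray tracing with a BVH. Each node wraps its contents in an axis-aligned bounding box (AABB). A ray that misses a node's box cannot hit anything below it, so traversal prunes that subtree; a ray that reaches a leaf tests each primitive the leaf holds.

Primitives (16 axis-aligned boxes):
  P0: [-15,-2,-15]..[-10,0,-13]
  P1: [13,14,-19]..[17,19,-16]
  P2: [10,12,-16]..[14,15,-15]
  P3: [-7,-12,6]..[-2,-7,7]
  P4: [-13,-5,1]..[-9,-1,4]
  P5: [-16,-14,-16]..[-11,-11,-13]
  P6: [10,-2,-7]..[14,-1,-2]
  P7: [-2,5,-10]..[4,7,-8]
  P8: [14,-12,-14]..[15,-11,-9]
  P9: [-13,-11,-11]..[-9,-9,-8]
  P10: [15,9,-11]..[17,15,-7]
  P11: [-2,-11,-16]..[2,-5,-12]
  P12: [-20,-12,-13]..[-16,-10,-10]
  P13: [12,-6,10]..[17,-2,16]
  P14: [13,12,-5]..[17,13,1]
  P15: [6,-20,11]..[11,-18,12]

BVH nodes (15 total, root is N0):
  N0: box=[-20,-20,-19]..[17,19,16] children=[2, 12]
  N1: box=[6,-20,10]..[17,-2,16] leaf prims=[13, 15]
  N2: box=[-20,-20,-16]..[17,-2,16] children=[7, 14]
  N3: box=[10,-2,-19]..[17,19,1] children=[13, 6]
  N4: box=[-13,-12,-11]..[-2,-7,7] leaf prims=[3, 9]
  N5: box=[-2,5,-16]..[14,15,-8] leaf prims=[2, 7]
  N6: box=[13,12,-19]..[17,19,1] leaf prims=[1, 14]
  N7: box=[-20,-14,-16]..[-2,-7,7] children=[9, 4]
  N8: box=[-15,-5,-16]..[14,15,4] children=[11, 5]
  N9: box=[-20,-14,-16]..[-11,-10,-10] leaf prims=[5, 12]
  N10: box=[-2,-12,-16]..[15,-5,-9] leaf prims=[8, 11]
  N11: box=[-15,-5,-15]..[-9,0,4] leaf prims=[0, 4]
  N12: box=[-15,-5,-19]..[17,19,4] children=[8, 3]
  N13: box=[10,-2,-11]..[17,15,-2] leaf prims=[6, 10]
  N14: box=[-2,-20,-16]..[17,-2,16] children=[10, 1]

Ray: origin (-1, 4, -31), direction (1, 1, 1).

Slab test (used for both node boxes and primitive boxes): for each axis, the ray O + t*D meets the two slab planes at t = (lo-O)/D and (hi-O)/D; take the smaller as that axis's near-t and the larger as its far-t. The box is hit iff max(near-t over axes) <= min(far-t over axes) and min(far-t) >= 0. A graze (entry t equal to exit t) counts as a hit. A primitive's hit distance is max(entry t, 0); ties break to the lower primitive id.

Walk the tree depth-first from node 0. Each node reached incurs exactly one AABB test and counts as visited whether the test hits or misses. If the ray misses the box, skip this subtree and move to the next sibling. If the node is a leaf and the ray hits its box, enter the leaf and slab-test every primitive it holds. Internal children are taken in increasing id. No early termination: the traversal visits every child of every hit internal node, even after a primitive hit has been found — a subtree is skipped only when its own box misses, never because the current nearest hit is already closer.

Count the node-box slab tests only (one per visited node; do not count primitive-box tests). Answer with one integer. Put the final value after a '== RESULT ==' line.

Traverse from the root:
N0 x:[-19,18] y:[-24,15] z:[12,47] -> hit [12,15], descend [2, 12]
  N2 x:[-19,18] y:[-24,-6] z:[15,47] -> miss, prune
  N12 x:[-14,18] y:[-9,15] z:[12,35] -> hit [12,15], descend [3, 8]
    N3 x:[11,18] y:[-6,15] z:[12,32] -> hit [12,15], descend [6, 13]
      N6 x:[14,18] y:[8,15] z:[12,32] -> hit [14,15] leaf, test {P1@t=14, P14(miss)}
      N13 x:[11,18] y:[-6,11] z:[20,29] -> miss, prune
    N8 x:[-14,15] y:[-9,11] z:[15,35] -> miss, prune

order=[0, 2, 12, 3, 6, 13, 8]  |boxes|=7  |leaves|=1  hit=P1

== RESULT ==
7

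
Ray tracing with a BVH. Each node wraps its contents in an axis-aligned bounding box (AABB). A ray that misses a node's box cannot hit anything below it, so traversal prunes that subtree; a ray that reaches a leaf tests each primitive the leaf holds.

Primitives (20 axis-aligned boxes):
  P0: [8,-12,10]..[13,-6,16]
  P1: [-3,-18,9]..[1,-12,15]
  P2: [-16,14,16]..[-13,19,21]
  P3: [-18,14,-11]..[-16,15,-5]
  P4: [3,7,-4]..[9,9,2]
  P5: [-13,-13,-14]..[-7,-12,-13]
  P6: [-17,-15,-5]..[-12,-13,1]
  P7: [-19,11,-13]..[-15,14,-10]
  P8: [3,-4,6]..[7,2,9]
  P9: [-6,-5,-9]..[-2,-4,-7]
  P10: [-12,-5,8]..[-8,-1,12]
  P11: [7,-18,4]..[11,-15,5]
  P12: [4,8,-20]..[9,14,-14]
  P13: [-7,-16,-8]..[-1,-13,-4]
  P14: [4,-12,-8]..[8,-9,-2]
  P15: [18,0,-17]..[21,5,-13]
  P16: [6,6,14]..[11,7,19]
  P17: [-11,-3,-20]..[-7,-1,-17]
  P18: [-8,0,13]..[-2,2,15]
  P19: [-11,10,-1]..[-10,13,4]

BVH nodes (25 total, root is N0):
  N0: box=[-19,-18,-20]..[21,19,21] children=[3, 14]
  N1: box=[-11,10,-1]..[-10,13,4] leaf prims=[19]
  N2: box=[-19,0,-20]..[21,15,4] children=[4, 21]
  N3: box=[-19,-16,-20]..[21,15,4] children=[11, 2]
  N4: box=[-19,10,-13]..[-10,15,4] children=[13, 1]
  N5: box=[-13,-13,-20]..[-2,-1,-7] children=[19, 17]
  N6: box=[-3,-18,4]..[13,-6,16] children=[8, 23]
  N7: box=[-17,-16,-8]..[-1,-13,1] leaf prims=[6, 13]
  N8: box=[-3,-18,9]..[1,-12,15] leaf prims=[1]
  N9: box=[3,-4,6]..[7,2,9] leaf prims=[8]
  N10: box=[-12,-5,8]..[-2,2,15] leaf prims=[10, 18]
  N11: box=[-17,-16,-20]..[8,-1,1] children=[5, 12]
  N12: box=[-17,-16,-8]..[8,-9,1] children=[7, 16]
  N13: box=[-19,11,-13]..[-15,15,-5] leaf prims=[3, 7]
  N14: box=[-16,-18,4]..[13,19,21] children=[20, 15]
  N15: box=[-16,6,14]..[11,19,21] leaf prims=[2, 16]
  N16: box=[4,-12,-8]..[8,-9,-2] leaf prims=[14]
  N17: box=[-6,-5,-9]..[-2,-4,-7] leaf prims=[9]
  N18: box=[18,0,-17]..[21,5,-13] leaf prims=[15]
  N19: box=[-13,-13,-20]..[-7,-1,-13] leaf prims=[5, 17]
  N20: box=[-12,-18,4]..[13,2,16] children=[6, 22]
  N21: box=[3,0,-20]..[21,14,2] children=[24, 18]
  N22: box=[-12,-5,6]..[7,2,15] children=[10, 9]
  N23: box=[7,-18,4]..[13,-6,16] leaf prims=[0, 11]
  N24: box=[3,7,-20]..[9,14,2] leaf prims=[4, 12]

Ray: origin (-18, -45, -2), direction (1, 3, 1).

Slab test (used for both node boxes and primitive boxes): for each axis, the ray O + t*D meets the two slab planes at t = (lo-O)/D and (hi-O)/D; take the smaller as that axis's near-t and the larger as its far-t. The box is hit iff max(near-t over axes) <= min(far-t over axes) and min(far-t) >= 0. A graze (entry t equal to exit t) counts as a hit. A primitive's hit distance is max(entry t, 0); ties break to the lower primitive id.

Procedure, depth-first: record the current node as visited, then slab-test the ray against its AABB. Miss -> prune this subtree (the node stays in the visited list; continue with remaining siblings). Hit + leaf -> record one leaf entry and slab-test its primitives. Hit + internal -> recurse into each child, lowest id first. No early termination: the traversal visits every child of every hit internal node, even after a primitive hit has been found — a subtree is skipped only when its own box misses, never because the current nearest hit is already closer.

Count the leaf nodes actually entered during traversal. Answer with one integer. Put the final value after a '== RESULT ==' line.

Walk:
N0 x:[-1,39] y:[9,64/3] z:[-18,23] -> hit [9,64/3], descend [3, 14]
  N3 x:[-1,39] y:[29/3,20] z:[-18,6] -> miss, prune
  N14 x:[2,31] y:[9,64/3] z:[6,23] -> hit [9,64/3], descend [15, 20]
    N15 x:[2,29] y:[17,64/3] z:[16,23] -> hit [17,64/3] leaf, test {P2(miss), P16(miss)}
    N20 x:[6,31] y:[9,47/3] z:[6,18] -> hit [9,47/3], descend [6, 22]
      N6 x:[15,31] y:[9,13] z:[6,18] -> miss, prune
      N22 x:[6,25] y:[40/3,47/3] z:[8,17] -> hit [40/3,47/3], descend [9, 10]
        N9 x:[21,25] y:[41/3,47/3] z:[8,11] -> miss, prune
        N10 x:[6,16] y:[40/3,47/3] z:[10,17] -> hit [40/3,47/3] leaf, test {P10(miss), P18@t=15}

Summary -> nodes [0, 3, 14, 15, 20, 6, 22, 9, 10]; box-tests=9; leaf-entries=2; first=P18

== RESULT ==
2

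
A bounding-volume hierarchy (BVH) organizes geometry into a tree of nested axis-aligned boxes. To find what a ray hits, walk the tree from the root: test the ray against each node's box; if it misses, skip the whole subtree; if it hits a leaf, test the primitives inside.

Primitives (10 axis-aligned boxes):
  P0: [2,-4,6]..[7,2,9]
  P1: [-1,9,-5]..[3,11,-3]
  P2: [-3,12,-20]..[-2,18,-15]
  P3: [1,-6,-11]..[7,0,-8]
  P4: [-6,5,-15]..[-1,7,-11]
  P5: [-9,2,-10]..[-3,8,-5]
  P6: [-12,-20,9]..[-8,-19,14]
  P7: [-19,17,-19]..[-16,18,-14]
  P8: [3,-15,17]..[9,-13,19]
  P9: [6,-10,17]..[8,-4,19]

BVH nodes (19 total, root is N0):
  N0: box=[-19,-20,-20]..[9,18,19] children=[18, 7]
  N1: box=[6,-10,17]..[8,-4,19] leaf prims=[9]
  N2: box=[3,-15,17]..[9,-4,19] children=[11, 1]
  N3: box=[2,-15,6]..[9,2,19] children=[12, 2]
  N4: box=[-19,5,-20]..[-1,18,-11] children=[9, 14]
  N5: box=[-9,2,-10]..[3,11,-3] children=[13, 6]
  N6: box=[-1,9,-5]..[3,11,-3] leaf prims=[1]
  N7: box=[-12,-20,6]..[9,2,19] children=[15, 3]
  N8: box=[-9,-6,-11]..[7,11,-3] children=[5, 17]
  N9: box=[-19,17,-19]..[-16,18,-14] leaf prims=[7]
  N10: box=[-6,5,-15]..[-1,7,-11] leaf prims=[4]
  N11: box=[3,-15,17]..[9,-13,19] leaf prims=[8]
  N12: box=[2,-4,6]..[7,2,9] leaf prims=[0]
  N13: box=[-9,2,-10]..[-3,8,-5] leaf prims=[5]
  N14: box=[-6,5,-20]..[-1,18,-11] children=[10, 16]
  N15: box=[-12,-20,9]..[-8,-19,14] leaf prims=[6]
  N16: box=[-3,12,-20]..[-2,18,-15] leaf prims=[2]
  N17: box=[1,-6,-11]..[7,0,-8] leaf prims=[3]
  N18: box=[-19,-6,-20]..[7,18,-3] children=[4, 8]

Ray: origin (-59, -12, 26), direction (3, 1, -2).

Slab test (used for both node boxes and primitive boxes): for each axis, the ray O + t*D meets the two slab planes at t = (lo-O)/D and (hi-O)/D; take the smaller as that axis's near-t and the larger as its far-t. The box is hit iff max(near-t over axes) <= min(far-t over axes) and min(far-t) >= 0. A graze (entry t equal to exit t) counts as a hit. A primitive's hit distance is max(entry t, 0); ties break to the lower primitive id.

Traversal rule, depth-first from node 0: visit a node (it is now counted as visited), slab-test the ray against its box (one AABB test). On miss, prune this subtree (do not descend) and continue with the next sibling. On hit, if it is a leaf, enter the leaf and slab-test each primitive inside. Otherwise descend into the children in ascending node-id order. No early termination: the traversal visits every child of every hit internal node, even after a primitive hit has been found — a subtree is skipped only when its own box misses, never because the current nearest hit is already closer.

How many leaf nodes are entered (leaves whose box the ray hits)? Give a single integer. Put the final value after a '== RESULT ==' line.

Walk:
N0 x:[40/3,68/3] y:[-8,30] z:[7/2,23] -> hit [40/3,68/3], descend [7, 18]
  N7 x:[47/3,68/3] y:[-8,14] z:[7/2,10] -> miss, prune
  N18 x:[40/3,22] y:[6,30] z:[29/2,23] -> hit [29/2,22], descend [4, 8]
    N4 x:[40/3,58/3] y:[17,30] z:[37/2,23] -> hit [37/2,58/3], descend [9, 14]
      N9 x:[40/3,43/3] y:[29,30] z:[20,45/2] -> miss, prune
      N14 x:[53/3,58/3] y:[17,30] z:[37/2,23] -> hit [37/2,58/3], descend [10, 16]
        N10 x:[53/3,58/3] y:[17,19] z:[37/2,41/2] -> hit [37/2,19] leaf, test {P4@t=37/2}
        N16 x:[56/3,19] y:[24,30] z:[41/2,23] -> miss, prune
    N8 x:[50/3,22] y:[6,23] z:[29/2,37/2] -> hit [50/3,37/2], descend [5, 17]
      N5 x:[50/3,62/3] y:[14,23] z:[29/2,18] -> hit [50/3,18], descend [6, 13]
        N6 x:[58/3,62/3] y:[21,23] z:[29/2,31/2] -> miss, prune
        N13 x:[50/3,56/3] y:[14,20] z:[31/2,18] -> hit [50/3,18] leaf, test {P5@t=50/3}
      N17 x:[20,22] y:[6,12] z:[17,37/2] -> miss, prune

Summary -> nodes [0, 7, 18, 4, 9, 14, 10, 16, 8, 5, 6, 13, 17]; box-tests=13; leaf-entries=2; first=P5

== RESULT ==
2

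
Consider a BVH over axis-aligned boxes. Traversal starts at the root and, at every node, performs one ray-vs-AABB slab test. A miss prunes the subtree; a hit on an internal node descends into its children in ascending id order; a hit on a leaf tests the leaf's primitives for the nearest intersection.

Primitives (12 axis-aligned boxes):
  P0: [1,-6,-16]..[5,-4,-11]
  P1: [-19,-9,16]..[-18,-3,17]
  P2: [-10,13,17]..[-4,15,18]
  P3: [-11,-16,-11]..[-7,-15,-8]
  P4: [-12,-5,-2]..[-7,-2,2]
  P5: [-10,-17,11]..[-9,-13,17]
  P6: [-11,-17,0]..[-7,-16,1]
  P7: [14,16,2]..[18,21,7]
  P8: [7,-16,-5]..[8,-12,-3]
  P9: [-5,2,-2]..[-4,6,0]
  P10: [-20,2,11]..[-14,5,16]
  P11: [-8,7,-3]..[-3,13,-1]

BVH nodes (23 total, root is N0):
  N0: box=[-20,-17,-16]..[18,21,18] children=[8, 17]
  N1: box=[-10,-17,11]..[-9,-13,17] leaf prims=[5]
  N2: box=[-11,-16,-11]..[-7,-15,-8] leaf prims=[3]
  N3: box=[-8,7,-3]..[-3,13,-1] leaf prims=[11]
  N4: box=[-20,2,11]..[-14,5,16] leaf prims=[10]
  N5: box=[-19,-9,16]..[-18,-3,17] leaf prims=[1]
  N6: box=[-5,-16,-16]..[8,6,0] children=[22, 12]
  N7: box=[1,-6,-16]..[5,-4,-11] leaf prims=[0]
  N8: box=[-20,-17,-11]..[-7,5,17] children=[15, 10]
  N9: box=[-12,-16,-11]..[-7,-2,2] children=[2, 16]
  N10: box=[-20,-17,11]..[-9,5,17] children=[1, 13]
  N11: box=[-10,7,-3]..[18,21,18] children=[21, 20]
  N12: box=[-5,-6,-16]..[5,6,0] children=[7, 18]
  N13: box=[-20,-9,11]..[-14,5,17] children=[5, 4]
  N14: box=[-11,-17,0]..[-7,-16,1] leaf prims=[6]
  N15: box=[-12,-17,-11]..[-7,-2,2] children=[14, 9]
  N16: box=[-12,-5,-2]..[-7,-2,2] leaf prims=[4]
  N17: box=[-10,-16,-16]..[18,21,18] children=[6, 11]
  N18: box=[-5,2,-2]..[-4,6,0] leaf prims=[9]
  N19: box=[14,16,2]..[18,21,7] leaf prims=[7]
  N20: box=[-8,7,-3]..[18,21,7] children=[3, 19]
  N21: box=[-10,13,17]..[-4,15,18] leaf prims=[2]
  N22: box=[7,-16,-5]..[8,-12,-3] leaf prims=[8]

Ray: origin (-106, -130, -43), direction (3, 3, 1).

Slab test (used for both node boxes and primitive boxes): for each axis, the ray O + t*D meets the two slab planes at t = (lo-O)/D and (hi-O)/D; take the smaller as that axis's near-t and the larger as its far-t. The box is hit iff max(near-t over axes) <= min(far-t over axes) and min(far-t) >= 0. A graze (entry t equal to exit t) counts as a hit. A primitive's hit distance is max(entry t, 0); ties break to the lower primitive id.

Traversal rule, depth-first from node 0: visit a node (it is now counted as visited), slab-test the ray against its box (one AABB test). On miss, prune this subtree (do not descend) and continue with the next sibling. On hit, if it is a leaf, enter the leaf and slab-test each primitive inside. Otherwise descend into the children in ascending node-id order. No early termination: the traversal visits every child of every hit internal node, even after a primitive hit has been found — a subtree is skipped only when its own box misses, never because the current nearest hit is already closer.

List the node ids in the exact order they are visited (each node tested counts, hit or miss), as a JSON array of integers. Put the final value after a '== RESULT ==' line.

Trace the traversal:
N0 x:[86/3,124/3] y:[113/3,151/3] z:[27,61] -> hit [113/3,124/3], descend [8, 17]
  N8 x:[86/3,33] y:[113/3,45] z:[32,60] -> miss, prune
  N17 x:[32,124/3] y:[38,151/3] z:[27,61] -> hit [38,124/3], descend [6, 11]
    N6 x:[101/3,38] y:[38,136/3] z:[27,43] -> hit [38,38], descend [12, 22]
      N12 x:[101/3,37] y:[124/3,136/3] z:[27,43] -> miss, prune
      N22 x:[113/3,38] y:[38,118/3] z:[38,40] -> hit [38,38] leaf, test {P8@t=38}
    N11 x:[32,124/3] y:[137/3,151/3] z:[40,61] -> miss, prune

Visited [0, 8, 17, 6, 12, 22, 11]. Tests: 7 box, 1 leaf. Nearest: P8.

== RESULT ==
[0, 8, 17, 6, 12, 22, 11]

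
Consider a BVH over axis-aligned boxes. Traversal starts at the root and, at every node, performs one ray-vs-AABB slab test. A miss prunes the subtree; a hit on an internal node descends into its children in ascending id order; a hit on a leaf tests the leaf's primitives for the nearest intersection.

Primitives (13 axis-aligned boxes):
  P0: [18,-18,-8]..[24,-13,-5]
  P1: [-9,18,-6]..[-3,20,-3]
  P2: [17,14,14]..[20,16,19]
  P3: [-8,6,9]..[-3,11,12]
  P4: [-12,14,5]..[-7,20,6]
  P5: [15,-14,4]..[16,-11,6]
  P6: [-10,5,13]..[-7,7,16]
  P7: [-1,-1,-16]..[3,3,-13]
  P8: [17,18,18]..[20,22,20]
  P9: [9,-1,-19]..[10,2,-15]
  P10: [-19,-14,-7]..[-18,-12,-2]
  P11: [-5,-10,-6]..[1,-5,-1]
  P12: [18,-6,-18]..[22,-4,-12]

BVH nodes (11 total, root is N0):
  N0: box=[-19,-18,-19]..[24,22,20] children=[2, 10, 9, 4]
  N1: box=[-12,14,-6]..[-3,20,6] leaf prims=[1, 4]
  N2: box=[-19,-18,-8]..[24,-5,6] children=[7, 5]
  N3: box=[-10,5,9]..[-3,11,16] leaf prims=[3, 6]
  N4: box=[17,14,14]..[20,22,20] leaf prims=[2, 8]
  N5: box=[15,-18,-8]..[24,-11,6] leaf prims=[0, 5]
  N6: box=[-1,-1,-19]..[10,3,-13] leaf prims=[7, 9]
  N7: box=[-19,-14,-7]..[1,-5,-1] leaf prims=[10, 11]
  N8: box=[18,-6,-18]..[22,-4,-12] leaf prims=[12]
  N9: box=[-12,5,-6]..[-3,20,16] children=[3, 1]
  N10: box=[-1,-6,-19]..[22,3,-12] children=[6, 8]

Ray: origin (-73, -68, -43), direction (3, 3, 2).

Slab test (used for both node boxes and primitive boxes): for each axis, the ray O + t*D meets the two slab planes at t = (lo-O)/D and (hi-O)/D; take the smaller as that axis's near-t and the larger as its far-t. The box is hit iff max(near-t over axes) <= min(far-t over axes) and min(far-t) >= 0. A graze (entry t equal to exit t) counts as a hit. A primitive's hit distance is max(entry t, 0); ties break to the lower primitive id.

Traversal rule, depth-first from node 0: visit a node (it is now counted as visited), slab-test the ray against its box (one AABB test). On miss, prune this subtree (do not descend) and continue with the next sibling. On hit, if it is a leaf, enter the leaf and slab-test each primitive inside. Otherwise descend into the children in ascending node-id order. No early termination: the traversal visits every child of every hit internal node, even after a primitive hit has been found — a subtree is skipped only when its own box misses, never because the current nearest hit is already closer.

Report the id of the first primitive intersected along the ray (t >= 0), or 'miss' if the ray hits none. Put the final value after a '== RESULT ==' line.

Walk:
N0 x:[18,97/3] y:[50/3,30] z:[12,63/2] -> hit [18,30], descend [2, 4, 9, 10]
  N2 x:[18,97/3] y:[50/3,21] z:[35/2,49/2] -> hit [18,21], descend [5, 7]
    N5 x:[88/3,97/3] y:[50/3,19] z:[35/2,49/2] -> miss, prune
    N7 x:[18,74/3] y:[18,21] z:[18,21] -> hit [18,21] leaf, test {P10@t=18, P11(miss)}
  N4 x:[30,31] y:[82/3,30] z:[57/2,63/2] -> hit [30,30] leaf, test {P2(miss), P8(miss)}
  N9 x:[61/3,70/3] y:[73/3,88/3] z:[37/2,59/2] -> miss, prune
  N10 x:[24,95/3] y:[62/3,71/3] z:[12,31/2] -> miss, prune

order=[0, 2, 5, 7, 4, 9, 10]  |boxes|=7  |leaves|=2  hit=P10

== RESULT ==
10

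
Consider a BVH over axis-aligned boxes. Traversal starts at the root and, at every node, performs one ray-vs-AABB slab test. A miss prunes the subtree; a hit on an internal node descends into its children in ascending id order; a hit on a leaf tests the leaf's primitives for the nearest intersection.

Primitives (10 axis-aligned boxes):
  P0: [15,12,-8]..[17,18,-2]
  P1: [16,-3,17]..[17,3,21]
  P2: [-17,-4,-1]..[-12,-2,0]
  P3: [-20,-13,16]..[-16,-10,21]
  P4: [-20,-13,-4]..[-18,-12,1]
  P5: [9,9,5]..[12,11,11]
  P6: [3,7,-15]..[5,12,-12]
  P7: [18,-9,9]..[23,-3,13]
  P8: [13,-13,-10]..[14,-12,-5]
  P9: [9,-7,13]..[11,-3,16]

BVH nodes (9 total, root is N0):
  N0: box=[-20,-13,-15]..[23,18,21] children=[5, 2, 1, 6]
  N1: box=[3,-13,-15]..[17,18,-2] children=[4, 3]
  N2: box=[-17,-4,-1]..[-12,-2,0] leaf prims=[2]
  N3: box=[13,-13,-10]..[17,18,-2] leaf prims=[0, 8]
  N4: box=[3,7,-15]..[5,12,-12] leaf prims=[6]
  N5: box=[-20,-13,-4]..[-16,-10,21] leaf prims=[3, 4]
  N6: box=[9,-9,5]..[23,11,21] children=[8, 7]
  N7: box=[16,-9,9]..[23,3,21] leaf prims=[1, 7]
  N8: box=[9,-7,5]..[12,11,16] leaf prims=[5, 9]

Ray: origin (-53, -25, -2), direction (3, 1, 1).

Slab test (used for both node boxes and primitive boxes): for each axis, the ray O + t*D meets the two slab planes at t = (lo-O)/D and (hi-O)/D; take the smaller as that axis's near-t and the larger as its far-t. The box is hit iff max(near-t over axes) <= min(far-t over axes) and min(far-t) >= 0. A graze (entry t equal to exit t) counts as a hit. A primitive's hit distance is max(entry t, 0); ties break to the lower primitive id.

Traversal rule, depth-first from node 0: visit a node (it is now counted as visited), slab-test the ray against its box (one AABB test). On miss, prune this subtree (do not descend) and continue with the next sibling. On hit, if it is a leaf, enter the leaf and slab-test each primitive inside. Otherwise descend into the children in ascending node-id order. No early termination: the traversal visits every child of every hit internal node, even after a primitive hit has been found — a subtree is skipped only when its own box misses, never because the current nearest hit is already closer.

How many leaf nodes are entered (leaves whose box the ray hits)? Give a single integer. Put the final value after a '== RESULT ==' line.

Trace the traversal:
N0 x:[11,76/3] y:[12,43] z:[-13,23] -> hit [12,23], descend [1, 2, 5, 6]
  N1 x:[56/3,70/3] y:[12,43] z:[-13,0] -> miss, prune
  N2 x:[12,41/3] y:[21,23] z:[1,2] -> miss, prune
  N5 x:[11,37/3] y:[12,15] z:[-2,23] -> hit [12,37/3] leaf, test {P3(miss), P4(miss)}
  N6 x:[62/3,76/3] y:[16,36] z:[7,23] -> hit [62/3,23], descend [7, 8]
    N7 x:[23,76/3] y:[16,28] z:[11,23] -> hit [23,23] leaf, test {P1@t=23, P7(miss)}
    N8 x:[62/3,65/3] y:[18,36] z:[7,18] -> miss, prune

Visited [0, 1, 2, 5, 6, 7, 8]. Tests: 7 box, 2 leaf. Nearest: P1.

== RESULT ==
2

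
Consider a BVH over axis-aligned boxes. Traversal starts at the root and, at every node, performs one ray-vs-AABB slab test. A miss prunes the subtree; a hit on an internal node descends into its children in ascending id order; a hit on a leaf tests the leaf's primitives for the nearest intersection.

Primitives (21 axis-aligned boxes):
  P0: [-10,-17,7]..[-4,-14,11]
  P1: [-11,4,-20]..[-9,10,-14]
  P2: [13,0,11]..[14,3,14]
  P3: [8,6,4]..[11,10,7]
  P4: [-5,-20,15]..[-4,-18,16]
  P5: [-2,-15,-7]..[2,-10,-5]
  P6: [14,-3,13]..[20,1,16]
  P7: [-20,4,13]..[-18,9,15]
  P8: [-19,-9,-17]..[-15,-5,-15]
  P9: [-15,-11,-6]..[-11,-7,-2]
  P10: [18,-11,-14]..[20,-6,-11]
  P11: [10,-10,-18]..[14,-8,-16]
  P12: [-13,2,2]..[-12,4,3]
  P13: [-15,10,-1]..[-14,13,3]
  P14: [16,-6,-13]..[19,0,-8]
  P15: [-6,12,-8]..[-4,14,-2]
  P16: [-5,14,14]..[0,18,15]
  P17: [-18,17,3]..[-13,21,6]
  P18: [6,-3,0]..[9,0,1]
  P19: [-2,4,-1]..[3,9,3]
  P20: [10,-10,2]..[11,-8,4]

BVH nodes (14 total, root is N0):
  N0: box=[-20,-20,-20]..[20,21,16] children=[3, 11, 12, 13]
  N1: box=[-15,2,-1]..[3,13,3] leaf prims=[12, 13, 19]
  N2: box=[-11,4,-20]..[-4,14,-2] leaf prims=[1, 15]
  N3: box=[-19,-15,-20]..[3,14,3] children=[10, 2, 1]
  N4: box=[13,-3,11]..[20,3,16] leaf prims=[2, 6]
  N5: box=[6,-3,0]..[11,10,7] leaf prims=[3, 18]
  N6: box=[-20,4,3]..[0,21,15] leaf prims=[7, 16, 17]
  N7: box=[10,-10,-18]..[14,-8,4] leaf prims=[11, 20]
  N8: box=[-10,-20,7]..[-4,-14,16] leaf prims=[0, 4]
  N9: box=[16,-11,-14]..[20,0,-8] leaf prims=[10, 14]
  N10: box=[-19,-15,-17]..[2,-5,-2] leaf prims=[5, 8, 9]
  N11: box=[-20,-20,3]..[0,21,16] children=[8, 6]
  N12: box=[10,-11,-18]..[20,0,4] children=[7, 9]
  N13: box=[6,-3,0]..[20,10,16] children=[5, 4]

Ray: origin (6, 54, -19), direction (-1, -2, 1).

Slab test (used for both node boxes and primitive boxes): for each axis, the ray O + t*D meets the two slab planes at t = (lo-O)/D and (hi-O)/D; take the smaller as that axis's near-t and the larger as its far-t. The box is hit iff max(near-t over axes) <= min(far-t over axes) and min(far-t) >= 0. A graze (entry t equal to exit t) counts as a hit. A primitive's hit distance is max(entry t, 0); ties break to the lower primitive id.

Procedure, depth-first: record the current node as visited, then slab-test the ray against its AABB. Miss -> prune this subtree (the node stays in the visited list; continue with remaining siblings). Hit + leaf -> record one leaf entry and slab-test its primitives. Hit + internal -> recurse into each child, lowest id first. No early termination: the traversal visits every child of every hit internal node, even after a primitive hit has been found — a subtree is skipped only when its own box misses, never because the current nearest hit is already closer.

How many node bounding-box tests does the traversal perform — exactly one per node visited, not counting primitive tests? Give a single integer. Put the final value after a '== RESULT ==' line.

Traverse from the root:
N0 x:[-14,26] y:[33/2,37] z:[-1,35] -> hit [33/2,26], descend [3, 11, 12, 13]
  N3 x:[3,25] y:[20,69/2] z:[-1,22] -> hit [20,22], descend [1, 2, 10]
    N1 x:[3,21] y:[41/2,26] z:[18,22] -> hit [41/2,21] leaf, test {P12(miss), P13@t=41/2, P19(miss)}
    N2 x:[10,17] y:[20,25] z:[-1,17] -> miss, prune
    N10 x:[4,25] y:[59/2,69/2] z:[2,17] -> miss, prune
  N11 x:[6,26] y:[33/2,37] z:[22,35] -> hit [22,26], descend [6, 8]
    N6 x:[6,26] y:[33/2,25] z:[22,34] -> hit [22,25] leaf, test {P7(miss), P16(miss), P17(miss)}
    N8 x:[10,16] y:[34,37] z:[26,35] -> miss, prune
  N12 x:[-14,-4] y:[27,65/2] z:[1,23] -> miss, prune
  N13 x:[-14,0] y:[22,57/2] z:[19,35] -> miss, prune

Visited [0, 3, 1, 2, 10, 11, 6, 8, 12, 13]. Tests: 10 box, 2 leaf. Nearest: P13.

== RESULT ==
10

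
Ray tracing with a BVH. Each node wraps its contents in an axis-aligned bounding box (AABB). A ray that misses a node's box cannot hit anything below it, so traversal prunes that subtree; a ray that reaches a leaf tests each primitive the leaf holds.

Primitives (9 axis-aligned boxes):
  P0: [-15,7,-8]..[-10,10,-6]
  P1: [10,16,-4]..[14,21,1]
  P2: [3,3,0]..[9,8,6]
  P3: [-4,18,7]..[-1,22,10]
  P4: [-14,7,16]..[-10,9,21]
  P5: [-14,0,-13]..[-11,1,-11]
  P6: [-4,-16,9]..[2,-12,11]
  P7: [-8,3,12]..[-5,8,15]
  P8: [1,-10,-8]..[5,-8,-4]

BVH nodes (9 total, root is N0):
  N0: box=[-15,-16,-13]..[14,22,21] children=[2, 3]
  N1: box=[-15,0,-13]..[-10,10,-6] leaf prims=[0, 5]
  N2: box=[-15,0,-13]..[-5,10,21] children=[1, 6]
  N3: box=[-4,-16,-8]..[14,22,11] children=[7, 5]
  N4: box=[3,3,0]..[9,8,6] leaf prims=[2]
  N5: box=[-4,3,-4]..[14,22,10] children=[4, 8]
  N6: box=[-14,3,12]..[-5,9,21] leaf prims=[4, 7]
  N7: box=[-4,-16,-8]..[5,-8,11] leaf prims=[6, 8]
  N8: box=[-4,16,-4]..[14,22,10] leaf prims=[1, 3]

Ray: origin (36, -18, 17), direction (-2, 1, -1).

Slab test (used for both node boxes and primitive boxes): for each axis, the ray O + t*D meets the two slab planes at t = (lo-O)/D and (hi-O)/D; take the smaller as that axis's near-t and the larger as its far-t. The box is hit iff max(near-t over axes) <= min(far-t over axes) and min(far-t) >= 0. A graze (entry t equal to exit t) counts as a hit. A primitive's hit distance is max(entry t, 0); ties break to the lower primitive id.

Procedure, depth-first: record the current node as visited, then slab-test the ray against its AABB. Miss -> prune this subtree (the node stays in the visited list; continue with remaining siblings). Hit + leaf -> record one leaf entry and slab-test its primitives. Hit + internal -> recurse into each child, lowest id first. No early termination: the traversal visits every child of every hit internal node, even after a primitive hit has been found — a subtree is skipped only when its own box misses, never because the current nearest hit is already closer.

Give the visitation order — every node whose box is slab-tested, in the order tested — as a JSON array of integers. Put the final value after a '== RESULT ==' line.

Walk:
N0 x:[11,51/2] y:[2,40] z:[-4,30] -> hit [11,51/2], descend [2, 3]
  N2 x:[41/2,51/2] y:[18,28] z:[-4,30] -> hit [41/2,51/2], descend [1, 6]
    N1 x:[23,51/2] y:[18,28] z:[23,30] -> hit [23,51/2] leaf, test {P0@t=25, P5(miss)}
    N6 x:[41/2,25] y:[21,27] z:[-4,5] -> miss, prune
  N3 x:[11,20] y:[2,40] z:[6,25] -> hit [11,20], descend [5, 7]
    N5 x:[11,20] y:[21,40] z:[7,21] -> miss, prune
    N7 x:[31/2,20] y:[2,10] z:[6,25] -> miss, prune

order=[0, 2, 1, 6, 3, 5, 7]  |boxes|=7  |leaves|=1  hit=P0

== RESULT ==
[0, 2, 1, 6, 3, 5, 7]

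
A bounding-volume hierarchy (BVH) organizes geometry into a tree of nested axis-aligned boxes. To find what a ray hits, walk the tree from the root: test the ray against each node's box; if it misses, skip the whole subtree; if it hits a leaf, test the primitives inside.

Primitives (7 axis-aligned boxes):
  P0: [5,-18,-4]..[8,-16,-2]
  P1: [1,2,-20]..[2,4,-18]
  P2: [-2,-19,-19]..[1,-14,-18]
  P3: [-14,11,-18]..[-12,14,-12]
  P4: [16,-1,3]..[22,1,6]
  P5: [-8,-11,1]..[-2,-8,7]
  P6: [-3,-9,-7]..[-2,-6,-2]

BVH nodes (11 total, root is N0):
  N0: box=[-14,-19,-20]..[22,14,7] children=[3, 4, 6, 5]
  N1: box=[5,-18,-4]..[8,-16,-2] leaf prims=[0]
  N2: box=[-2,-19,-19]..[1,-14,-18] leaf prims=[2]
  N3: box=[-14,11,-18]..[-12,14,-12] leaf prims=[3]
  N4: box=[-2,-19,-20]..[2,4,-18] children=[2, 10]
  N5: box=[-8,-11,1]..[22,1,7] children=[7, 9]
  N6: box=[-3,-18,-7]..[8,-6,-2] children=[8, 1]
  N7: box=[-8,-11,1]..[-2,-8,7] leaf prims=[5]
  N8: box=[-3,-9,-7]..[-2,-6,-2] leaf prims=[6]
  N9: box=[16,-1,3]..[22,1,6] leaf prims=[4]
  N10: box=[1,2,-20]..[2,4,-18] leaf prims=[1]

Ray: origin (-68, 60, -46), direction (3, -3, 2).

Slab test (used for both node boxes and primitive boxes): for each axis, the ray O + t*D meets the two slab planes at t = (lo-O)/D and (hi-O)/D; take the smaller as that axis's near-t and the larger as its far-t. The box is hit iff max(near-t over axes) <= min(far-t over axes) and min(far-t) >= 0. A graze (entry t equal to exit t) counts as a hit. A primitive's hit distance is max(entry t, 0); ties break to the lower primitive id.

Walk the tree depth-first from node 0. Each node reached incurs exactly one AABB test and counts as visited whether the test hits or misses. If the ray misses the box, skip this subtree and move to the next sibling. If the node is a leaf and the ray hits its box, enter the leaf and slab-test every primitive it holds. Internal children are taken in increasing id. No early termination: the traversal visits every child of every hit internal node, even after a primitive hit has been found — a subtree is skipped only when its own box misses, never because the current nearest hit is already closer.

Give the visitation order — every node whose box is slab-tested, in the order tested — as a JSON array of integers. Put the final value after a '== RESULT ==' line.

Walk:
N0 x:[18,30] y:[46/3,79/3] z:[13,53/2] -> hit [18,79/3], descend [3, 4, 5, 6]
  N3 x:[18,56/3] y:[46/3,49/3] z:[14,17] -> miss, prune
  N4 x:[22,70/3] y:[56/3,79/3] z:[13,14] -> miss, prune
  N5 x:[20,30] y:[59/3,71/3] z:[47/2,53/2] -> hit [47/2,71/3], descend [7, 9]
    N7 x:[20,22] y:[68/3,71/3] z:[47/2,53/2] -> miss, prune
    N9 x:[28,30] y:[59/3,61/3] z:[49/2,26] -> miss, prune
  N6 x:[65/3,76/3] y:[22,26] z:[39/2,22] -> hit [22,22], descend [1, 8]
    N1 x:[73/3,76/3] y:[76/3,26] z:[21,22] -> miss, prune
    N8 x:[65/3,22] y:[22,23] z:[39/2,22] -> hit [22,22] leaf, test {P6@t=22}

Visited [0, 3, 4, 5, 7, 9, 6, 1, 8]. Tests: 9 box, 1 leaf. Nearest: P6.

== RESULT ==
[0, 3, 4, 5, 7, 9, 6, 1, 8]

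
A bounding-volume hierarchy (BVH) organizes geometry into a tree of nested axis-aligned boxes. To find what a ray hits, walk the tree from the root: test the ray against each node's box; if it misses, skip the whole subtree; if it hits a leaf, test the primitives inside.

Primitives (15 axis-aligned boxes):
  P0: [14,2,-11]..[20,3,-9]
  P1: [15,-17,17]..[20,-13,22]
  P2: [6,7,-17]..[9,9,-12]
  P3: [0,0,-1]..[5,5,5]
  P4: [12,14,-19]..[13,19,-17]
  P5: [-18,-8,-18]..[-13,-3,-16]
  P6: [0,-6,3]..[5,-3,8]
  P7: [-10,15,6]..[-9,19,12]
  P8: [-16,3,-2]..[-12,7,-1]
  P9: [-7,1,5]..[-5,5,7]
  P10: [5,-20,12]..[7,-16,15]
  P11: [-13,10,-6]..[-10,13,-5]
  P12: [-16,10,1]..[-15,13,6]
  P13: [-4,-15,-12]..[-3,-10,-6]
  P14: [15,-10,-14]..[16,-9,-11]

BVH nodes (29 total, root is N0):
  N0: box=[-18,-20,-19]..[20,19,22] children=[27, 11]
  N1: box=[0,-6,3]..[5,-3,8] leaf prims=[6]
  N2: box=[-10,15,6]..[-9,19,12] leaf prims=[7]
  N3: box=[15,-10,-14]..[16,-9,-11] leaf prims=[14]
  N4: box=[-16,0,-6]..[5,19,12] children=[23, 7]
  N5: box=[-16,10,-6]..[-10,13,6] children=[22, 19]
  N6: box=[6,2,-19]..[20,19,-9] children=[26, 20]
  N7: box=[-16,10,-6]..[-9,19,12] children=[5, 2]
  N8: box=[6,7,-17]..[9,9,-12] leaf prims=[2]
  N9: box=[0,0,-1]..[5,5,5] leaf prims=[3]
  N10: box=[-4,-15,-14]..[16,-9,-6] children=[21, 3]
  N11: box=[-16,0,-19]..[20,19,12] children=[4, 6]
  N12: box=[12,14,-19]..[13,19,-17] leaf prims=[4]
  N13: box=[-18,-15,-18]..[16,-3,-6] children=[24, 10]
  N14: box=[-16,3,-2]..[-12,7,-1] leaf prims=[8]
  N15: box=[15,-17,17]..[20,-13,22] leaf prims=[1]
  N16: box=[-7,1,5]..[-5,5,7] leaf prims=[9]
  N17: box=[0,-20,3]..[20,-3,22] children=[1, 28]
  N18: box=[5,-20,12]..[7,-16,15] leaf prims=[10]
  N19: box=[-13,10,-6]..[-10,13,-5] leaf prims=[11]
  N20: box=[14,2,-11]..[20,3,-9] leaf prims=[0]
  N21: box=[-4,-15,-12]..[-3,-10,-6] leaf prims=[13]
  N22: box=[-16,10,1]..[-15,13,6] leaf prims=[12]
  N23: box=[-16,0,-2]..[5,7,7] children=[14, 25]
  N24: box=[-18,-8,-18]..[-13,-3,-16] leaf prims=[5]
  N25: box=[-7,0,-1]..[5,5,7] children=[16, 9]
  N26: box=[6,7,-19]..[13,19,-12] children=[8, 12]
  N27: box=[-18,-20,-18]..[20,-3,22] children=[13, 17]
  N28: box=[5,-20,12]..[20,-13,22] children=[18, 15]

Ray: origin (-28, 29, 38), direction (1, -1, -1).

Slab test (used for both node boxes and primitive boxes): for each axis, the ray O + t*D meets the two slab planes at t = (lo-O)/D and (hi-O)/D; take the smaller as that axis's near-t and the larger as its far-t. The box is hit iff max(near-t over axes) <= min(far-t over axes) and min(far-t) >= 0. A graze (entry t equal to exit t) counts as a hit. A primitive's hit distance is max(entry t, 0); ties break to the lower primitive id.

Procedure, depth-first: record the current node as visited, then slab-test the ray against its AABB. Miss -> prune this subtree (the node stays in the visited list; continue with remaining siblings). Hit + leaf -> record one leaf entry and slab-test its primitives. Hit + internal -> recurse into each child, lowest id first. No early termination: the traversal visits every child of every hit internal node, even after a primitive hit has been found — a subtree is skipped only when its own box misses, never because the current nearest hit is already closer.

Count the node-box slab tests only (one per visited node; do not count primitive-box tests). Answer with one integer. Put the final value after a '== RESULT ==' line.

Trace the traversal:
N0 x:[10,48] y:[10,49] z:[16,57] -> hit [16,48], descend [11, 27]
  N11 x:[12,48] y:[10,29] z:[26,57] -> hit [26,29], descend [4, 6]
    N4 x:[12,33] y:[10,29] z:[26,44] -> hit [26,29], descend [7, 23]
      N7 x:[12,19] y:[10,19] z:[26,44] -> miss, prune
      N23 x:[12,33] y:[22,29] z:[31,40] -> miss, prune
    N6 x:[34,48] y:[10,27] z:[47,57] -> miss, prune
  N27 x:[10,48] y:[32,49] z:[16,56] -> hit [32,48], descend [13, 17]
    N13 x:[10,44] y:[32,44] z:[44,56] -> hit [44,44], descend [10, 24]
      N10 x:[24,44] y:[38,44] z:[44,52] -> hit [44,44], descend [3, 21]
        N3 x:[43,44] y:[38,39] z:[49,52] -> miss, prune
        N21 x:[24,25] y:[39,44] z:[44,50] -> miss, prune
      N24 x:[10,15] y:[32,37] z:[54,56] -> miss, prune
    N17 x:[28,48] y:[32,49] z:[16,35] -> hit [32,35], descend [1, 28]
      N1 x:[28,33] y:[32,35] z:[30,35] -> hit [32,33] leaf, test {P6@t=32}
      N28 x:[33,48] y:[42,49] z:[16,26] -> miss, prune

order=[0, 11, 4, 7, 23, 6, 27, 13, 10, 3, 21, 24, 17, 1, 28]  |boxes|=15  |leaves|=1  hit=P6

== RESULT ==
15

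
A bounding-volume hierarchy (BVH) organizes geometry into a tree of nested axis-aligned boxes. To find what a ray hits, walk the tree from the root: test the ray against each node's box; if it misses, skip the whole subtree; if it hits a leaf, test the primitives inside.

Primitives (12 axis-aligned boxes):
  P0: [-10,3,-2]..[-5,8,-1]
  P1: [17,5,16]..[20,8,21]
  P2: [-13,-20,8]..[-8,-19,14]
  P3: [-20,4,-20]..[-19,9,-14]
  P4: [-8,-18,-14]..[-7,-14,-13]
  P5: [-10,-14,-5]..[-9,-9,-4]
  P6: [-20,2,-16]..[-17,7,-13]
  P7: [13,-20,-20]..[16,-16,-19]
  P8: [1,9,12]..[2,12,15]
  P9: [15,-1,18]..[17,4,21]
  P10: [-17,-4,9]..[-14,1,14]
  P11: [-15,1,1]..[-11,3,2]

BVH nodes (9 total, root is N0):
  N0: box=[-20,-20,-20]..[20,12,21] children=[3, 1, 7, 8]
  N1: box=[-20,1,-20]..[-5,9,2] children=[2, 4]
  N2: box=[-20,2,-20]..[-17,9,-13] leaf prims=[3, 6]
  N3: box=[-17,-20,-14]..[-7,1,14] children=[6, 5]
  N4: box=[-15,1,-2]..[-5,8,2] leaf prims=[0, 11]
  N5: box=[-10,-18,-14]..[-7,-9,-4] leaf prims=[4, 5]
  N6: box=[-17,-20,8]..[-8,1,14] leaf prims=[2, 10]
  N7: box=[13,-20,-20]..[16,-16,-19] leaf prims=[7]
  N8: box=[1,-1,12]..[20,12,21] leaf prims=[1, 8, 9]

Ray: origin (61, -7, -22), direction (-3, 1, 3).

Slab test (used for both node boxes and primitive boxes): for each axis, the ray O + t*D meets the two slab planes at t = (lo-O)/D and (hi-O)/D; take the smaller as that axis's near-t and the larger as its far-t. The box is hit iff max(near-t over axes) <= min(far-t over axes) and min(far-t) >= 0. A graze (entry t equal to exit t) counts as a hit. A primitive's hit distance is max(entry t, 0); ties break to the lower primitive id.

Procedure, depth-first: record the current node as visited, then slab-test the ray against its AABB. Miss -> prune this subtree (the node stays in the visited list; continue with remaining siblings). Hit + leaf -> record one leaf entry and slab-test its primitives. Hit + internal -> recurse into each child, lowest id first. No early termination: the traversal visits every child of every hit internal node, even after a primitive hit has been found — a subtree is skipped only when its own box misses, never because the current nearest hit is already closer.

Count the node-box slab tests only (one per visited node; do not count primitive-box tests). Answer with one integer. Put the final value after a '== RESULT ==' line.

Trace the traversal:
N0 x:[41/3,27] y:[-13,19] z:[2/3,43/3] -> hit [41/3,43/3], descend [1, 3, 7, 8]
  N1 x:[22,27] y:[8,16] z:[2/3,8] -> miss, prune
  N3 x:[68/3,26] y:[-13,8] z:[8/3,12] -> miss, prune
  N7 x:[15,16] y:[-13,-9] z:[2/3,1] -> miss, prune
  N8 x:[41/3,20] y:[6,19] z:[34/3,43/3] -> hit [41/3,43/3] leaf, test {P1@t=41/3, P8(miss), P9(miss)}

5 AABB tests over nodes [0, 1, 3, 7, 8]; 1 leaf entered; closest P1.

== RESULT ==
5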